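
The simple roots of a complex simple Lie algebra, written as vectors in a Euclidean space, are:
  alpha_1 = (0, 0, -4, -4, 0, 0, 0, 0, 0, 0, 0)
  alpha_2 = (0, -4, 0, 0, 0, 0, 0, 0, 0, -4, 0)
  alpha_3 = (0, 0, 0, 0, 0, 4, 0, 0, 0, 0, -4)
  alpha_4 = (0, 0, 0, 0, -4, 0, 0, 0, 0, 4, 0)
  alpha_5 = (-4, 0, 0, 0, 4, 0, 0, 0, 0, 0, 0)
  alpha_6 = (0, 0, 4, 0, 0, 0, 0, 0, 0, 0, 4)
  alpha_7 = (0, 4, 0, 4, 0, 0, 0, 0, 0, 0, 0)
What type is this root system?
A_7

Compute the Cartan integers a_ij = 2(alpha_i, alpha_j)/(alpha_j, alpha_j); the resulting 7x7 Cartan matrix is
[[2, 0, 0, 0, 0, -1, -1], [0, 2, 0, -1, 0, 0, -1], [0, 0, 2, 0, 0, -1, 0], [0, -1, 0, 2, -1, 0, 0], [0, 0, 0, -1, 2, 0, 0], [-1, 0, -1, 0, 0, 2, 0], [-1, -1, 0, 0, 0, 0, 2]].
All simple roots have the same length, so the diagram is simply laced. The associated Dynkin diagram is a chain of 7 nodes with single edges (A_7), so the type is A_7 (the algebra sl(8)).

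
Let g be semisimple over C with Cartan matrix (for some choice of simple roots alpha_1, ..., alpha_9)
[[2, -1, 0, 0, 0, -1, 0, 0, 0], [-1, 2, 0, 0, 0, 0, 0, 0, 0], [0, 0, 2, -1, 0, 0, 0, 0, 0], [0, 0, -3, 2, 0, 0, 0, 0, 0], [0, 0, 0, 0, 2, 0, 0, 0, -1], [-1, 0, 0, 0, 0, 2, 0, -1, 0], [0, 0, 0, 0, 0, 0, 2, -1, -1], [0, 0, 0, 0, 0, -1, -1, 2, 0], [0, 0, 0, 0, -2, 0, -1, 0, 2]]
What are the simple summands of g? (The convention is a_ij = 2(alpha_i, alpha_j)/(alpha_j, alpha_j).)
The diagram associated to this matrix has two connected components: the simple roots {alpha_1, alpha_2, alpha_5, alpha_6, alpha_7, alpha_8, alpha_9} form a chain of 7 nodes with a double edge at one end; the terminal node there is the unique short simple root (B_7), and {alpha_3, alpha_4} form two nodes joined by a triple edge (G_2). A semisimple Lie algebra decomposes uniquely as the direct sum of simple ideals, one per connected component of its Dynkin diagram, so g ≅ B_7 ⊕ G_2 (dimension 105 + 14 = 119).

B7 ⊕ G2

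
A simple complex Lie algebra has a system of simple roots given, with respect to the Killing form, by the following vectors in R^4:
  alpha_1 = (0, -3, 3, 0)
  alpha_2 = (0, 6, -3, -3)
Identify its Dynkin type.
Compute the Cartan integers a_ij = 2(alpha_i, alpha_j)/(alpha_j, alpha_j); the resulting 2x2 Cartan matrix is
[[2, -1], [-3, 2]].
The roots have two lengths (squared-length ratio 3:1); the short ones are alpha_{1}. The associated Dynkin diagram is two nodes joined by a triple edge (G_2), so the type is G_2.

G2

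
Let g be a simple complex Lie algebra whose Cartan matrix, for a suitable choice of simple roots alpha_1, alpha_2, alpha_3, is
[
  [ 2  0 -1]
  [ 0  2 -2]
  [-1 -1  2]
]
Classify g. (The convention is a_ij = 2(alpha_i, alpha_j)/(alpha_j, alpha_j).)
The matrix has rank 3 with 2's on the diagonal. Reading the off-diagonal entries as Dynkin edges (a single edge where a_ij = a_ji = -1; a double or triple edge where a_ij * a_ji = 2 or 3), the diagram is a chain of 3 nodes with a double edge at one end; the terminal node there is the unique long simple root (C_3). One simple-root ordering that puts it in standard form is (alpha_1, alpha_3, alpha_2). So the algebra is type C_3, i.e. sp(6).

C_3 (sp(6))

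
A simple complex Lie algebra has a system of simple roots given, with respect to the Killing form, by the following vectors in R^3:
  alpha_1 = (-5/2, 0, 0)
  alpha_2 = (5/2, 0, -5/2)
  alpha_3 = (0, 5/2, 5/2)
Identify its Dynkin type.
B_3

Compute the Cartan integers a_ij = 2(alpha_i, alpha_j)/(alpha_j, alpha_j); the resulting 3x3 Cartan matrix is
[[2, -1, 0], [-2, 2, -1], [0, -1, 2]].
The roots have two lengths (squared-length ratio 2:1); the short ones are alpha_{1}. The associated Dynkin diagram is a chain of 3 nodes with a double edge at one end; the terminal node there is the unique short simple root (B_3), so the type is B_3 (the algebra so(7)).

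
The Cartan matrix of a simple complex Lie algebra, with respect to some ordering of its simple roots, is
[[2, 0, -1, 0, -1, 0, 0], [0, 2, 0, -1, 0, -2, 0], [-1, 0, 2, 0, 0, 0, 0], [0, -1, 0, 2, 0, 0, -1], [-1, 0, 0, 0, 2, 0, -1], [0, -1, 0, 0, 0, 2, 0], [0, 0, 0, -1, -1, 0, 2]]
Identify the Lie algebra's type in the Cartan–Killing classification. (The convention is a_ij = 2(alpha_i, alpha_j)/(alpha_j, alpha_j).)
type B_7

The matrix has rank 7 with 2's on the diagonal. Reading the off-diagonal entries as Dynkin edges (a single edge where a_ij = a_ji = -1; a double or triple edge where a_ij * a_ji = 2 or 3), the diagram is a chain of 7 nodes with a double edge at one end; the terminal node there is the unique short simple root (B_7). One simple-root ordering that puts it in standard form is (alpha_3, alpha_1, alpha_5, alpha_7, alpha_4, alpha_2, alpha_6). So the algebra is type B_7, i.e. so(15).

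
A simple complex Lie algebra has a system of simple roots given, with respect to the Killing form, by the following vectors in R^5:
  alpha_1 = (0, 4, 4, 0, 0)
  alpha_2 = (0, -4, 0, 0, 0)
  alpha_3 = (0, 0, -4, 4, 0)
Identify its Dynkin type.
Compute the Cartan integers a_ij = 2(alpha_i, alpha_j)/(alpha_j, alpha_j); the resulting 3x3 Cartan matrix is
[[2, -2, -1], [-1, 2, 0], [-1, 0, 2]].
The roots have two lengths (squared-length ratio 2:1); the short ones are alpha_{2}. The associated Dynkin diagram is a chain of 3 nodes with a double edge at one end; the terminal node there is the unique short simple root (B_3), so the type is B_3 (the algebra so(7)).

B3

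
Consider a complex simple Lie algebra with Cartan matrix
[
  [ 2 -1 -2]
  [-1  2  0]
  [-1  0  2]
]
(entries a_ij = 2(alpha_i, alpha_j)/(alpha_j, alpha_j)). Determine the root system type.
The matrix has rank 3 with 2's on the diagonal. Reading the off-diagonal entries as Dynkin edges (a single edge where a_ij = a_ji = -1; a double or triple edge where a_ij * a_ji = 2 or 3), the diagram is a chain of 3 nodes with a double edge at one end; the terminal node there is the unique short simple root (B_3). One simple-root ordering that puts it in standard form is (alpha_2, alpha_1, alpha_3). So the algebra is type B_3, i.e. so(7).

type B_3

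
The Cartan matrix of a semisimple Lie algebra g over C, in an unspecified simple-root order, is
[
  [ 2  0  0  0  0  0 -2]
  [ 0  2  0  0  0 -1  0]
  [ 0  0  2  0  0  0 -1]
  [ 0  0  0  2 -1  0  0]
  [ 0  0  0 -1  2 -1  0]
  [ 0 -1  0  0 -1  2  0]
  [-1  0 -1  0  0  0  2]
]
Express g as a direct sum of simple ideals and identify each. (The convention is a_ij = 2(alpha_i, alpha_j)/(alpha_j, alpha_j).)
A4 ⊕ C3

The diagram associated to this matrix has two connected components: the simple roots {alpha_2, alpha_4, alpha_5, alpha_6} form a chain of 4 nodes with single edges (A_4), and {alpha_1, alpha_3, alpha_7} form a chain of 3 nodes with a double edge at one end; the terminal node there is the unique long simple root (C_3). A semisimple Lie algebra decomposes uniquely as the direct sum of simple ideals, one per connected component of its Dynkin diagram, so g ≅ A_4 ⊕ C_3 (dimension 24 + 21 = 45).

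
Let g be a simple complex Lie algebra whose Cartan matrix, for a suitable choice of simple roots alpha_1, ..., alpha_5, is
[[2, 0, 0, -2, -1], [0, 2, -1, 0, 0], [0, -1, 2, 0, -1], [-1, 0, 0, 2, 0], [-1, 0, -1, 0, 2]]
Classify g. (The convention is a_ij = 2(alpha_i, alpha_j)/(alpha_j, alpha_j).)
The matrix has rank 5 with 2's on the diagonal. Reading the off-diagonal entries as Dynkin edges (a single edge where a_ij = a_ji = -1; a double or triple edge where a_ij * a_ji = 2 or 3), the diagram is a chain of 5 nodes with a double edge at one end; the terminal node there is the unique short simple root (B_5). One simple-root ordering that puts it in standard form is (alpha_2, alpha_3, alpha_5, alpha_1, alpha_4). So the algebra is type B_5, i.e. so(11).

B5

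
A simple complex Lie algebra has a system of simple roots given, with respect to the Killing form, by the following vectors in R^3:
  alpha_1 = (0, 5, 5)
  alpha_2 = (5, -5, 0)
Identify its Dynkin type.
type A_2

Compute the Cartan integers a_ij = 2(alpha_i, alpha_j)/(alpha_j, alpha_j); the resulting 2x2 Cartan matrix is
[[2, -1], [-1, 2]].
All simple roots have the same length, so the diagram is simply laced. The associated Dynkin diagram is a chain of 2 nodes with single edges (A_2), so the type is A_2 (the algebra sl(3)).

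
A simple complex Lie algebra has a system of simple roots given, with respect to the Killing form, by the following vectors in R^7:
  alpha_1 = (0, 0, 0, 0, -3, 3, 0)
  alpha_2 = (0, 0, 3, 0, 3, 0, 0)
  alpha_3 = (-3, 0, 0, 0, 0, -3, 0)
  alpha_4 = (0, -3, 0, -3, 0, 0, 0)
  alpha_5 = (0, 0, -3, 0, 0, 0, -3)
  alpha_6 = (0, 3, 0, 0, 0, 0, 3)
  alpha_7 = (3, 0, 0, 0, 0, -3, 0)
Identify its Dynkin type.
D7

Compute the Cartan integers a_ij = 2(alpha_i, alpha_j)/(alpha_j, alpha_j); the resulting 7x7 Cartan matrix is
[[2, -1, -1, 0, 0, 0, -1], [-1, 2, 0, 0, -1, 0, 0], [-1, 0, 2, 0, 0, 0, 0], [0, 0, 0, 2, 0, -1, 0], [0, -1, 0, 0, 2, -1, 0], [0, 0, 0, -1, -1, 2, 0], [-1, 0, 0, 0, 0, 0, 2]].
All simple roots have the same length, so the diagram is simply laced. The associated Dynkin diagram is a chain of 5 nodes with a fork of two nodes at one end (D_7), so the type is D_7 (the algebra so(14)).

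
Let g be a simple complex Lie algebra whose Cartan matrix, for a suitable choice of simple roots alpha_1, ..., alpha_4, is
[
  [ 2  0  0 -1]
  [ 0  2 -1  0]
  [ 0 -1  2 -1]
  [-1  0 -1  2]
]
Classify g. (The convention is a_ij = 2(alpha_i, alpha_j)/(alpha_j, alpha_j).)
The matrix has rank 4 with 2's on the diagonal. Reading the off-diagonal entries as Dynkin edges (a single edge where a_ij = a_ji = -1; a double or triple edge where a_ij * a_ji = 2 or 3), the diagram is a chain of 4 nodes with single edges (A_4). One simple-root ordering that puts it in standard form is (alpha_2, alpha_3, alpha_4, alpha_1). So the algebra is type A_4, i.e. sl(5).

type A_4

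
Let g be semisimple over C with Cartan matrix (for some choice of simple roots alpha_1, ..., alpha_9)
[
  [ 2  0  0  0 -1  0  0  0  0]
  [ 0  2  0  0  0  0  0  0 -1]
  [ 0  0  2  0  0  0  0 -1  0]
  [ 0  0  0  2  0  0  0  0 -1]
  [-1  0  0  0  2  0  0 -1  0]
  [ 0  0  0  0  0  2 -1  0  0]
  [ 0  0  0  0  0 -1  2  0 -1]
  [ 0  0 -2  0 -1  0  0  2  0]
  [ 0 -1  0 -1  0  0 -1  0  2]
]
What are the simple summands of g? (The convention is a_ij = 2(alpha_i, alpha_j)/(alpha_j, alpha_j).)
B4 + D5

The diagram associated to this matrix has two connected components: the simple roots {alpha_1, alpha_3, alpha_5, alpha_8} form a chain of 4 nodes with a double edge at one end; the terminal node there is the unique short simple root (B_4), and {alpha_2, alpha_4, alpha_6, alpha_7, alpha_9} form a chain of 3 nodes with a fork of two nodes at one end (D_5). A semisimple Lie algebra decomposes uniquely as the direct sum of simple ideals, one per connected component of its Dynkin diagram, so g ≅ B_4 ⊕ D_5 (dimension 36 + 45 = 81).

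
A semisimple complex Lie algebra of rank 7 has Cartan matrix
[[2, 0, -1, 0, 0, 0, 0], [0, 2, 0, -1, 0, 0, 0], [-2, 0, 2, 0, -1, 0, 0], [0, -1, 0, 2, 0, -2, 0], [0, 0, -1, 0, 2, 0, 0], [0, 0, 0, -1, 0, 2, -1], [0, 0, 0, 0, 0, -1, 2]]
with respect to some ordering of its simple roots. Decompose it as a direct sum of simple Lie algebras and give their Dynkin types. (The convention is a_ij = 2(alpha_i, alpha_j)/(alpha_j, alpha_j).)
B_3 (so(7)) + F_4

The diagram associated to this matrix has two connected components: the simple roots {alpha_1, alpha_3, alpha_5} form a chain of 3 nodes with a double edge at one end; the terminal node there is the unique short simple root (B_3), and {alpha_2, alpha_4, alpha_6, alpha_7} form a chain of 4 nodes with a double edge between the middle two (F_4). A semisimple Lie algebra decomposes uniquely as the direct sum of simple ideals, one per connected component of its Dynkin diagram, so g ≅ B_3 ⊕ F_4 (dimension 21 + 52 = 73).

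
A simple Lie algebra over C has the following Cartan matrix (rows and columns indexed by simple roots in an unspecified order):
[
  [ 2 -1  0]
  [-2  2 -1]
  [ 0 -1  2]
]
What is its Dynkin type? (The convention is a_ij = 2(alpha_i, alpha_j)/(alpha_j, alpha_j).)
The matrix has rank 3 with 2's on the diagonal. Reading the off-diagonal entries as Dynkin edges (a single edge where a_ij = a_ji = -1; a double or triple edge where a_ij * a_ji = 2 or 3), the diagram is a chain of 3 nodes with a double edge at one end; the terminal node there is the unique short simple root (B_3). One simple-root ordering that puts it in standard form is (alpha_3, alpha_2, alpha_1). So the algebra is type B_3, i.e. so(7).

type B_3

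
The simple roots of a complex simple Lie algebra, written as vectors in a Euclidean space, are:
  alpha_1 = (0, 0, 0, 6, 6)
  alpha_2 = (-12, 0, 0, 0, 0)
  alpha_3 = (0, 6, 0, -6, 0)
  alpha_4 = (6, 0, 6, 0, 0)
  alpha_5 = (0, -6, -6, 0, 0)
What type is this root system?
C_5

Compute the Cartan integers a_ij = 2(alpha_i, alpha_j)/(alpha_j, alpha_j); the resulting 5x5 Cartan matrix is
[[2, 0, -1, 0, 0], [0, 2, 0, -2, 0], [-1, 0, 2, 0, -1], [0, -1, 0, 2, -1], [0, 0, -1, -1, 2]].
The roots have two lengths (squared-length ratio 2:1); the short ones are alpha_{1,3,4,5}. The associated Dynkin diagram is a chain of 5 nodes with a double edge at one end; the terminal node there is the unique long simple root (C_5), so the type is C_5 (the algebra sp(10)).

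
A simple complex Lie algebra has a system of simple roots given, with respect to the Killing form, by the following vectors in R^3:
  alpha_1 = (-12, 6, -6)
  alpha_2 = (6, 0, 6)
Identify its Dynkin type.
Compute the Cartan integers a_ij = 2(alpha_i, alpha_j)/(alpha_j, alpha_j); the resulting 2x2 Cartan matrix is
[[2, -3], [-1, 2]].
The roots have two lengths (squared-length ratio 3:1); the short ones are alpha_{2}. The associated Dynkin diagram is two nodes joined by a triple edge (G_2), so the type is G_2.

G2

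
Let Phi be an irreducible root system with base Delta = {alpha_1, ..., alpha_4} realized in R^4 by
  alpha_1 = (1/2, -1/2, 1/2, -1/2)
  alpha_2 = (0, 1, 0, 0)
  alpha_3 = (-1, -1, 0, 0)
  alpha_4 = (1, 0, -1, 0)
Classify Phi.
F_4

Compute the Cartan integers a_ij = 2(alpha_i, alpha_j)/(alpha_j, alpha_j); the resulting 4x4 Cartan matrix is
[[2, -1, 0, 0], [-1, 2, -1, 0], [0, -2, 2, -1], [0, 0, -1, 2]].
The roots have two lengths (squared-length ratio 2:1); the short ones are alpha_{1,2}. The associated Dynkin diagram is a chain of 4 nodes with a double edge between the middle two (F_4), so the type is F_4.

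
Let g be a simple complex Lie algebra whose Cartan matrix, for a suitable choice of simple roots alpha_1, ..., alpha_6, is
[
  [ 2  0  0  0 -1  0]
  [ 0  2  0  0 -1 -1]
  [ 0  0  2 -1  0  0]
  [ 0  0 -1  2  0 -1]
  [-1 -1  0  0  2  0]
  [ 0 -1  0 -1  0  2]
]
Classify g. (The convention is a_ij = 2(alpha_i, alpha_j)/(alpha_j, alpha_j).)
The matrix has rank 6 with 2's on the diagonal. Reading the off-diagonal entries as Dynkin edges (a single edge where a_ij = a_ji = -1; a double or triple edge where a_ij * a_ji = 2 or 3), the diagram is a chain of 6 nodes with single edges (A_6). One simple-root ordering that puts it in standard form is (alpha_3, alpha_4, alpha_6, alpha_2, alpha_5, alpha_1). So the algebra is type A_6, i.e. sl(7).

type A_6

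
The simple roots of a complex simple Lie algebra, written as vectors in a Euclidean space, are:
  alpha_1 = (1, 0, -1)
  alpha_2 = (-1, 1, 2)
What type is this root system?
G2

Compute the Cartan integers a_ij = 2(alpha_i, alpha_j)/(alpha_j, alpha_j); the resulting 2x2 Cartan matrix is
[[2, -1], [-3, 2]].
The roots have two lengths (squared-length ratio 3:1); the short ones are alpha_{1}. The associated Dynkin diagram is two nodes joined by a triple edge (G_2), so the type is G_2.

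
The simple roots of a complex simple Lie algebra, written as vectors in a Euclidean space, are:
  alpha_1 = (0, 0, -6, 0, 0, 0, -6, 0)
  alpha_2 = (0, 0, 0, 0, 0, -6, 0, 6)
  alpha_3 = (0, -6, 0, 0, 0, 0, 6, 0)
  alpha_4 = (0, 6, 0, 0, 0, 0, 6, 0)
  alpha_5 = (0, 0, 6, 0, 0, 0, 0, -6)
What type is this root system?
D_5 (so(10))

Compute the Cartan integers a_ij = 2(alpha_i, alpha_j)/(alpha_j, alpha_j); the resulting 5x5 Cartan matrix is
[[2, 0, -1, -1, -1], [0, 2, 0, 0, -1], [-1, 0, 2, 0, 0], [-1, 0, 0, 2, 0], [-1, -1, 0, 0, 2]].
All simple roots have the same length, so the diagram is simply laced. The associated Dynkin diagram is a chain of 3 nodes with a fork of two nodes at one end (D_5), so the type is D_5 (the algebra so(10)).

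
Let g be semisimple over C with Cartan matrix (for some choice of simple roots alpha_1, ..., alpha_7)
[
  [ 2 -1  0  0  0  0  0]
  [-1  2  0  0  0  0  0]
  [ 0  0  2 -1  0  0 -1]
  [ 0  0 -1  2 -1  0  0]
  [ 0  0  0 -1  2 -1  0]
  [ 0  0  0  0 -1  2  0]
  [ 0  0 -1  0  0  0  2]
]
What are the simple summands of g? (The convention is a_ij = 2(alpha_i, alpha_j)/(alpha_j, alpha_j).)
The diagram associated to this matrix has two connected components: the simple roots {alpha_1, alpha_2} form a chain of 2 nodes with single edges (A_2), and {alpha_3, alpha_4, alpha_5, alpha_6, alpha_7} form a chain of 5 nodes with single edges (A_5). A semisimple Lie algebra decomposes uniquely as the direct sum of simple ideals, one per connected component of its Dynkin diagram, so g ≅ A_2 ⊕ A_5 (dimension 8 + 35 = 43).

A_2 + A_5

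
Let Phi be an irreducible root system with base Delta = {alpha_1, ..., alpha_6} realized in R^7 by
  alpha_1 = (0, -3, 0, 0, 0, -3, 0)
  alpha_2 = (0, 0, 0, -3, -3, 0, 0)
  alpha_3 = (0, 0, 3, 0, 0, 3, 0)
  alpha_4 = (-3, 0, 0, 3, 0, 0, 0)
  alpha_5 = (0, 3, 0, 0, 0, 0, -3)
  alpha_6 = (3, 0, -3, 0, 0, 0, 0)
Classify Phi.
type A_6

Compute the Cartan integers a_ij = 2(alpha_i, alpha_j)/(alpha_j, alpha_j); the resulting 6x6 Cartan matrix is
[[2, 0, -1, 0, -1, 0], [0, 2, 0, -1, 0, 0], [-1, 0, 2, 0, 0, -1], [0, -1, 0, 2, 0, -1], [-1, 0, 0, 0, 2, 0], [0, 0, -1, -1, 0, 2]].
All simple roots have the same length, so the diagram is simply laced. The associated Dynkin diagram is a chain of 6 nodes with single edges (A_6), so the type is A_6 (the algebra sl(7)).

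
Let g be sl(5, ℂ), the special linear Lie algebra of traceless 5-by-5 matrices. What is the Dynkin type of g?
This is sl(5), which has dimension 5^2 - 1 = 24 and rank 5 - 1 = 4 (a Cartan subalgebra is the diagonal traceless matrices). In the classification of classical Lie algebras, the special linear algebra sl(n+1) has type A_n; here n = 4, so the Dynkin diagram is a chain of 4 nodes with single edges (A_4). Hence the type is A_4.

type A_4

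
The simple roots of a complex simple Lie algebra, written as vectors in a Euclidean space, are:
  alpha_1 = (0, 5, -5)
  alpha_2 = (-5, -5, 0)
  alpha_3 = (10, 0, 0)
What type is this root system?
Compute the Cartan integers a_ij = 2(alpha_i, alpha_j)/(alpha_j, alpha_j); the resulting 3x3 Cartan matrix is
[[2, -1, 0], [-1, 2, -1], [0, -2, 2]].
The roots have two lengths (squared-length ratio 2:1); the short ones are alpha_{1,2}. The associated Dynkin diagram is a chain of 3 nodes with a double edge at one end; the terminal node there is the unique long simple root (C_3), so the type is C_3 (the algebra sp(6)).

type C_3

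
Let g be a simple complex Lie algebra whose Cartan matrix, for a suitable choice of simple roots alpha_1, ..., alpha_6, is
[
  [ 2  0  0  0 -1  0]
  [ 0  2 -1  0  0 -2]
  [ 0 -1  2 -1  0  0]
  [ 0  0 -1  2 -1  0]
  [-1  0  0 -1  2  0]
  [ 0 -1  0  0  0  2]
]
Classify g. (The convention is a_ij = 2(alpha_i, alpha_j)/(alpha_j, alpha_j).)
B6

The matrix has rank 6 with 2's on the diagonal. Reading the off-diagonal entries as Dynkin edges (a single edge where a_ij = a_ji = -1; a double or triple edge where a_ij * a_ji = 2 or 3), the diagram is a chain of 6 nodes with a double edge at one end; the terminal node there is the unique short simple root (B_6). One simple-root ordering that puts it in standard form is (alpha_1, alpha_5, alpha_4, alpha_3, alpha_2, alpha_6). So the algebra is type B_6, i.e. so(13).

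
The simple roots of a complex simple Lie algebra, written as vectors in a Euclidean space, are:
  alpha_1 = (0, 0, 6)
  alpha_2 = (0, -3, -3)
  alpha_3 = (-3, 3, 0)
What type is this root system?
C_3

Compute the Cartan integers a_ij = 2(alpha_i, alpha_j)/(alpha_j, alpha_j); the resulting 3x3 Cartan matrix is
[[2, -2, 0], [-1, 2, -1], [0, -1, 2]].
The roots have two lengths (squared-length ratio 2:1); the short ones are alpha_{2,3}. The associated Dynkin diagram is a chain of 3 nodes with a double edge at one end; the terminal node there is the unique long simple root (C_3), so the type is C_3 (the algebra sp(6)).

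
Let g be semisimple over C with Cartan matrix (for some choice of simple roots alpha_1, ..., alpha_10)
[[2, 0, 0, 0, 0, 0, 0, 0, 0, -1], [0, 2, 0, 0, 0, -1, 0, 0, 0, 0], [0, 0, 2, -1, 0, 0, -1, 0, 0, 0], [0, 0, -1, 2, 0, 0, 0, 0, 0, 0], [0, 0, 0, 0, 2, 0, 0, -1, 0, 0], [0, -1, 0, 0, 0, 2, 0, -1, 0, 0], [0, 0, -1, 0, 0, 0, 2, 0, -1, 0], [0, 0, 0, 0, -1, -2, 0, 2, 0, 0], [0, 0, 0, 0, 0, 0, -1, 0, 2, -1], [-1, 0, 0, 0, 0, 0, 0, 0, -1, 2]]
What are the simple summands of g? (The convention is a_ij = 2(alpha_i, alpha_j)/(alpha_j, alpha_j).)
A_6 ⊕ F_4

The diagram associated to this matrix has two connected components: the simple roots {alpha_1, alpha_3, alpha_4, alpha_7, alpha_9, alpha_10} form a chain of 6 nodes with single edges (A_6), and {alpha_2, alpha_5, alpha_6, alpha_8} form a chain of 4 nodes with a double edge between the middle two (F_4). A semisimple Lie algebra decomposes uniquely as the direct sum of simple ideals, one per connected component of its Dynkin diagram, so g ≅ A_6 ⊕ F_4 (dimension 48 + 52 = 100).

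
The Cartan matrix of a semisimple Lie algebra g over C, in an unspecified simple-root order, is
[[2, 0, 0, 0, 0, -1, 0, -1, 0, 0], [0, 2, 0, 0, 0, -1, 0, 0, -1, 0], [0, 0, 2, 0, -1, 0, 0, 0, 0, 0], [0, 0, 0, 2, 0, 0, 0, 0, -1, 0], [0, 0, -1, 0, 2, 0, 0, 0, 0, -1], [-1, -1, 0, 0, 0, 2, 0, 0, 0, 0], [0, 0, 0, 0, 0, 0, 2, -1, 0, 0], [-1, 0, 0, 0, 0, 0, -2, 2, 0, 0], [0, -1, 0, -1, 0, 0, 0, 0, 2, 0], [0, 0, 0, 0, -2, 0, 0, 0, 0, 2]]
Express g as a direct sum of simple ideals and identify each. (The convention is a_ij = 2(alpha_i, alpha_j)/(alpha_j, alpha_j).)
The diagram associated to this matrix has two connected components: the simple roots {alpha_1, alpha_2, alpha_4, alpha_6, alpha_7, alpha_8, alpha_9} form a chain of 7 nodes with a double edge at one end; the terminal node there is the unique short simple root (B_7), and {alpha_3, alpha_5, alpha_10} form a chain of 3 nodes with a double edge at one end; the terminal node there is the unique long simple root (C_3). A semisimple Lie algebra decomposes uniquely as the direct sum of simple ideals, one per connected component of its Dynkin diagram, so g ≅ B_7 ⊕ C_3 (dimension 105 + 21 = 126).

B7 ⊕ C3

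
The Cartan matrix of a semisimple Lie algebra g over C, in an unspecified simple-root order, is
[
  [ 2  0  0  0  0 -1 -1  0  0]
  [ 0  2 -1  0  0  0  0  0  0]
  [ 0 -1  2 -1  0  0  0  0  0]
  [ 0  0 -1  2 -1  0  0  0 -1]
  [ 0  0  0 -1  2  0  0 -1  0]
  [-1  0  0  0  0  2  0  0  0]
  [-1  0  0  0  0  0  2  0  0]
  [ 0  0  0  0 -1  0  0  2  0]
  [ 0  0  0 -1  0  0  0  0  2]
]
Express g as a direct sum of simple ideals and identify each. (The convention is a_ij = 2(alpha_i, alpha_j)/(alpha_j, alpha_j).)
A_3 (sl(4)) + E_6

The diagram associated to this matrix has two connected components: the simple roots {alpha_1, alpha_6, alpha_7} form a chain of 3 nodes with single edges (A_3), and {alpha_2, alpha_3, alpha_4, alpha_5, alpha_8, alpha_9} form a chain of 5 nodes with one extra node attached to the third node from one end (E_6). A semisimple Lie algebra decomposes uniquely as the direct sum of simple ideals, one per connected component of its Dynkin diagram, so g ≅ A_3 ⊕ E_6 (dimension 15 + 78 = 93).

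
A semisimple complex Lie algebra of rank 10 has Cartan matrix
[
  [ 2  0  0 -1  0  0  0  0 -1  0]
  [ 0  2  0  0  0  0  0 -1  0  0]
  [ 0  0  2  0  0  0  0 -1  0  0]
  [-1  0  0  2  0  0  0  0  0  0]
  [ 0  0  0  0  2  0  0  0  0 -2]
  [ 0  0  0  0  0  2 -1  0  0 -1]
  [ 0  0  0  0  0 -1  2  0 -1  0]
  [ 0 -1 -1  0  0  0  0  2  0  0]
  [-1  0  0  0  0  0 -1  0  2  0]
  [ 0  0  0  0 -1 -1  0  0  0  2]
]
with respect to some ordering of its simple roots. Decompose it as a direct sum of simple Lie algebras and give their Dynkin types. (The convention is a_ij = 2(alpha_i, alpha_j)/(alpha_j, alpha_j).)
The diagram associated to this matrix has two connected components: the simple roots {alpha_2, alpha_3, alpha_8} form a chain of 3 nodes with single edges (A_3), and {alpha_1, alpha_4, alpha_5, alpha_6, alpha_7, alpha_9, alpha_10} form a chain of 7 nodes with a double edge at one end; the terminal node there is the unique long simple root (C_7). A semisimple Lie algebra decomposes uniquely as the direct sum of simple ideals, one per connected component of its Dynkin diagram, so g ≅ A_3 ⊕ C_7 (dimension 15 + 105 = 120).

A_3 (sl(4)) + C_7 (sp(14))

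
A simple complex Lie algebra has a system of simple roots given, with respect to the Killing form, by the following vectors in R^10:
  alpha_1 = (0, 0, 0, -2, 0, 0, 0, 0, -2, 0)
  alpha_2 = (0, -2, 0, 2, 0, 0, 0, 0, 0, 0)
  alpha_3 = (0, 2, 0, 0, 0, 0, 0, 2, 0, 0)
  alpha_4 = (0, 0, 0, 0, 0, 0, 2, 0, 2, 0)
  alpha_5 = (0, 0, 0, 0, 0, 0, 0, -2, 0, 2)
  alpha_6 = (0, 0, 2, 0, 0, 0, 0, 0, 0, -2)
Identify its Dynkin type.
A_6

Compute the Cartan integers a_ij = 2(alpha_i, alpha_j)/(alpha_j, alpha_j); the resulting 6x6 Cartan matrix is
[[2, -1, 0, -1, 0, 0], [-1, 2, -1, 0, 0, 0], [0, -1, 2, 0, -1, 0], [-1, 0, 0, 2, 0, 0], [0, 0, -1, 0, 2, -1], [0, 0, 0, 0, -1, 2]].
All simple roots have the same length, so the diagram is simply laced. The associated Dynkin diagram is a chain of 6 nodes with single edges (A_6), so the type is A_6 (the algebra sl(7)).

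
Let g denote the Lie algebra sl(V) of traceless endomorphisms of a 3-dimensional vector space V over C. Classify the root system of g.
This is sl(3), which has dimension 3^2 - 1 = 8 and rank 3 - 1 = 2 (a Cartan subalgebra is the diagonal traceless matrices). In the classification of classical Lie algebras, the special linear algebra sl(n+1) has type A_n; here n = 2, so the Dynkin diagram is a chain of 2 nodes with single edges (A_2). Hence the type is A_2.

type A_2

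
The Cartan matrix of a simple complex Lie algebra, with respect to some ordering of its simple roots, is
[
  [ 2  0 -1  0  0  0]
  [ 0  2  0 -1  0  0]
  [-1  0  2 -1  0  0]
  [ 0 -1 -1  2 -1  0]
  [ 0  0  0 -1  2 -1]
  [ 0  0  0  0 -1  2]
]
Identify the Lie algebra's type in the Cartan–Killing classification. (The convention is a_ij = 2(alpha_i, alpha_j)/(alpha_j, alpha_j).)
E_6

The matrix has rank 6 with 2's on the diagonal. Reading the off-diagonal entries as Dynkin edges (a single edge where a_ij = a_ji = -1; a double or triple edge where a_ij * a_ji = 2 or 3), the diagram is a chain of 5 nodes with one extra node attached to the third node from one end (E_6). One simple-root ordering that puts it in standard form is (alpha_6, alpha_2, alpha_5, alpha_4, alpha_3, alpha_1). So the algebra is type E_6.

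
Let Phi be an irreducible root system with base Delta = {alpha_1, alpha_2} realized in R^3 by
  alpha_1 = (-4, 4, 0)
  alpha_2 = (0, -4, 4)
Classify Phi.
Compute the Cartan integers a_ij = 2(alpha_i, alpha_j)/(alpha_j, alpha_j); the resulting 2x2 Cartan matrix is
[[2, -1], [-1, 2]].
All simple roots have the same length, so the diagram is simply laced. The associated Dynkin diagram is a chain of 2 nodes with single edges (A_2), so the type is A_2 (the algebra sl(3)).

A2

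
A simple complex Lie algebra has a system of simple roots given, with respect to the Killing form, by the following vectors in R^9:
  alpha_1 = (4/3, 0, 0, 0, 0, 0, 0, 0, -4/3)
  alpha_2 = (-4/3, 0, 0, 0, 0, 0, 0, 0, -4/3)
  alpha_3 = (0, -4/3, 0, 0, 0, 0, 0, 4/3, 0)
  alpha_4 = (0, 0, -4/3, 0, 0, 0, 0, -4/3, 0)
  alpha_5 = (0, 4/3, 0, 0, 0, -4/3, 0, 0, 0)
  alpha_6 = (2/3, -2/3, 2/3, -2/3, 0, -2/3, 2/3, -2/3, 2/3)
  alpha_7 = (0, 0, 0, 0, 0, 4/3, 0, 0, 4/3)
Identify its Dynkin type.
type E_7

Compute the Cartan integers a_ij = 2(alpha_i, alpha_j)/(alpha_j, alpha_j); the resulting 7x7 Cartan matrix is
[[2, 0, 0, 0, 0, 0, -1], [0, 2, 0, 0, 0, -1, -1], [0, 0, 2, -1, -1, 0, 0], [0, 0, -1, 2, 0, 0, 0], [0, 0, -1, 0, 2, 0, -1], [0, -1, 0, 0, 0, 2, 0], [-1, -1, 0, 0, -1, 0, 2]].
All simple roots have the same length, so the diagram is simply laced. The associated Dynkin diagram is a chain of 6 nodes with one extra node attached to the third node from one end (E_7), so the type is E_7.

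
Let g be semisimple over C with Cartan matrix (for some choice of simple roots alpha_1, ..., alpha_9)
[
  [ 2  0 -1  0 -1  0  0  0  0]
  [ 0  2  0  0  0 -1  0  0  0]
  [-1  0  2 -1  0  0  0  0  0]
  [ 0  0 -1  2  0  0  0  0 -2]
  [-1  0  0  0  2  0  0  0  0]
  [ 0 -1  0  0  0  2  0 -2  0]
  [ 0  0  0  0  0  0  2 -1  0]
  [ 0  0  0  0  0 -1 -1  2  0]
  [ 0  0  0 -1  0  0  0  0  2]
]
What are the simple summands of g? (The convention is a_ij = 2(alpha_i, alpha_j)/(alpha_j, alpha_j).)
The diagram associated to this matrix has two connected components: the simple roots {alpha_1, alpha_3, alpha_4, alpha_5, alpha_9} form a chain of 5 nodes with a double edge at one end; the terminal node there is the unique short simple root (B_5), and {alpha_2, alpha_6, alpha_7, alpha_8} form a chain of 4 nodes with a double edge between the middle two (F_4). A semisimple Lie algebra decomposes uniquely as the direct sum of simple ideals, one per connected component of its Dynkin diagram, so g ≅ B_5 ⊕ F_4 (dimension 55 + 52 = 107).

type B_5 ⊕ type F_4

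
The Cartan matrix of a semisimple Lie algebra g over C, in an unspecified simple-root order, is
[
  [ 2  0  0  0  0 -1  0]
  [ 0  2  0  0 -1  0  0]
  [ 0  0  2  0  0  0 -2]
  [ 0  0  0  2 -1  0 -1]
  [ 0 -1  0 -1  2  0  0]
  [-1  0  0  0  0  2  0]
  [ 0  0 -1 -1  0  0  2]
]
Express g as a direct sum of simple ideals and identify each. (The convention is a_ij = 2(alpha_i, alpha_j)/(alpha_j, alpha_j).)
The diagram associated to this matrix has two connected components: the simple roots {alpha_1, alpha_6} form a chain of 2 nodes with single edges (A_2), and {alpha_2, alpha_3, alpha_4, alpha_5, alpha_7} form a chain of 5 nodes with a double edge at one end; the terminal node there is the unique long simple root (C_5). A semisimple Lie algebra decomposes uniquely as the direct sum of simple ideals, one per connected component of its Dynkin diagram, so g ≅ A_2 ⊕ C_5 (dimension 8 + 55 = 63).

type A_2 ⊕ type C_5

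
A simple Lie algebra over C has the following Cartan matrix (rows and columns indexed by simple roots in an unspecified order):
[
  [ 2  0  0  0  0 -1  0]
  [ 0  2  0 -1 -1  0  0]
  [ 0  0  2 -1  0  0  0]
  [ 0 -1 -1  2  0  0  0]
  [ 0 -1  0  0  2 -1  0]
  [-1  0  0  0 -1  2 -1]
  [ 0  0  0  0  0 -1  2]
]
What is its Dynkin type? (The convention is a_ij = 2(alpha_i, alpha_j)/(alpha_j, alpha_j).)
D7

The matrix has rank 7 with 2's on the diagonal. Reading the off-diagonal entries as Dynkin edges (a single edge where a_ij = a_ji = -1; a double or triple edge where a_ij * a_ji = 2 or 3), the diagram is a chain of 5 nodes with a fork of two nodes at one end (D_7). One simple-root ordering that puts it in standard form is (alpha_3, alpha_4, alpha_2, alpha_5, alpha_6, alpha_1, alpha_7). So the algebra is type D_7, i.e. so(14).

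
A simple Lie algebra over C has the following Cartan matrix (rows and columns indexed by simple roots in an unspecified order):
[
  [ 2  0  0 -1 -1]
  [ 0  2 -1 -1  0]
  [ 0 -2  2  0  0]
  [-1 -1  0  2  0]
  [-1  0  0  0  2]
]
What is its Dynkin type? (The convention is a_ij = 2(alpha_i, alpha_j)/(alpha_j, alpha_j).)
type C_5

The matrix has rank 5 with 2's on the diagonal. Reading the off-diagonal entries as Dynkin edges (a single edge where a_ij = a_ji = -1; a double or triple edge where a_ij * a_ji = 2 or 3), the diagram is a chain of 5 nodes with a double edge at one end; the terminal node there is the unique long simple root (C_5). One simple-root ordering that puts it in standard form is (alpha_5, alpha_1, alpha_4, alpha_2, alpha_3). So the algebra is type C_5, i.e. sp(10).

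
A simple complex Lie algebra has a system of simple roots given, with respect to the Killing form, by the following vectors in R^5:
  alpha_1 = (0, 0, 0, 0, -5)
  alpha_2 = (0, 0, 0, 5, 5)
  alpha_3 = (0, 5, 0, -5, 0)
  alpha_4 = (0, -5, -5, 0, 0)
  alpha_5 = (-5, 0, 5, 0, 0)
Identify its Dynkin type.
Compute the Cartan integers a_ij = 2(alpha_i, alpha_j)/(alpha_j, alpha_j); the resulting 5x5 Cartan matrix is
[[2, -1, 0, 0, 0], [-2, 2, -1, 0, 0], [0, -1, 2, -1, 0], [0, 0, -1, 2, -1], [0, 0, 0, -1, 2]].
The roots have two lengths (squared-length ratio 2:1); the short ones are alpha_{1}. The associated Dynkin diagram is a chain of 5 nodes with a double edge at one end; the terminal node there is the unique short simple root (B_5), so the type is B_5 (the algebra so(11)).

B_5 (so(11))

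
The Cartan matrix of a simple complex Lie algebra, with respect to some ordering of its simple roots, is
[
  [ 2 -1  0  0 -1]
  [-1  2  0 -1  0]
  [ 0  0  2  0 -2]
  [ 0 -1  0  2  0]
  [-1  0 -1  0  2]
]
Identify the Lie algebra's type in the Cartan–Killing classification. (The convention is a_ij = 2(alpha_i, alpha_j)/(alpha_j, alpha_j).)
The matrix has rank 5 with 2's on the diagonal. Reading the off-diagonal entries as Dynkin edges (a single edge where a_ij = a_ji = -1; a double or triple edge where a_ij * a_ji = 2 or 3), the diagram is a chain of 5 nodes with a double edge at one end; the terminal node there is the unique long simple root (C_5). One simple-root ordering that puts it in standard form is (alpha_4, alpha_2, alpha_1, alpha_5, alpha_3). So the algebra is type C_5, i.e. sp(10).

type C_5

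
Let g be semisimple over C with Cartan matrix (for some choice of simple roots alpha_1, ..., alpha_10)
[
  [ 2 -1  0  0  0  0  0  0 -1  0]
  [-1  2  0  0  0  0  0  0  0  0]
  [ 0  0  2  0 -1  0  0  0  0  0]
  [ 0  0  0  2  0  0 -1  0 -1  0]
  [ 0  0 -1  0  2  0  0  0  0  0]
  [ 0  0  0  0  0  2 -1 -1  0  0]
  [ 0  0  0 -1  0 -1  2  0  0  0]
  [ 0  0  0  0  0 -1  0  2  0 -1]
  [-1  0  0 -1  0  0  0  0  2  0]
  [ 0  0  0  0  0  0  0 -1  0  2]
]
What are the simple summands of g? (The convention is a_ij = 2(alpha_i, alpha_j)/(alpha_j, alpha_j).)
type A_2 + type A_8

The diagram associated to this matrix has two connected components: the simple roots {alpha_3, alpha_5} form a chain of 2 nodes with single edges (A_2), and {alpha_1, alpha_2, alpha_4, alpha_6, alpha_7, alpha_8, alpha_9, alpha_10} form a chain of 8 nodes with single edges (A_8). A semisimple Lie algebra decomposes uniquely as the direct sum of simple ideals, one per connected component of its Dynkin diagram, so g ≅ A_2 ⊕ A_8 (dimension 8 + 80 = 88).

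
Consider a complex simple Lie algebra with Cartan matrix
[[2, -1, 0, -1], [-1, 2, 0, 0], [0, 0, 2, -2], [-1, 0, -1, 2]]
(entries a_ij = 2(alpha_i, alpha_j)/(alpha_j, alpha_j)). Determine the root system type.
The matrix has rank 4 with 2's on the diagonal. Reading the off-diagonal entries as Dynkin edges (a single edge where a_ij = a_ji = -1; a double or triple edge where a_ij * a_ji = 2 or 3), the diagram is a chain of 4 nodes with a double edge at one end; the terminal node there is the unique long simple root (C_4). One simple-root ordering that puts it in standard form is (alpha_2, alpha_1, alpha_4, alpha_3). So the algebra is type C_4, i.e. sp(8).

C_4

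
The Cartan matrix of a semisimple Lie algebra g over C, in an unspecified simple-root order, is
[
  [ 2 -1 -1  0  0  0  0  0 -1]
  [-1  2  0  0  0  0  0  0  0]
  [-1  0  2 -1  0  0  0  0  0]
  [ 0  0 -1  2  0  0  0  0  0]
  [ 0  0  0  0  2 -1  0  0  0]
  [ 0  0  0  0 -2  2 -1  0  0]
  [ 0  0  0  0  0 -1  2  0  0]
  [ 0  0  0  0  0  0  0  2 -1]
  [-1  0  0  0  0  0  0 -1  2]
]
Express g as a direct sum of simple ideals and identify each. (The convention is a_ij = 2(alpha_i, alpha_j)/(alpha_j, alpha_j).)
The diagram associated to this matrix has two connected components: the simple roots {alpha_5, alpha_6, alpha_7} form a chain of 3 nodes with a double edge at one end; the terminal node there is the unique short simple root (B_3), and {alpha_1, alpha_2, alpha_3, alpha_4, alpha_8, alpha_9} form a chain of 5 nodes with one extra node attached to the third node from one end (E_6). A semisimple Lie algebra decomposes uniquely as the direct sum of simple ideals, one per connected component of its Dynkin diagram, so g ≅ B_3 ⊕ E_6 (dimension 21 + 78 = 99).

type B_3 ⊕ type E_6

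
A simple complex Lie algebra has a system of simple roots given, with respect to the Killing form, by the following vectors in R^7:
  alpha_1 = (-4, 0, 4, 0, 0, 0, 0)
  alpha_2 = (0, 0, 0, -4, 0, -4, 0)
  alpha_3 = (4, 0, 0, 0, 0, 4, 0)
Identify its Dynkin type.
Compute the Cartan integers a_ij = 2(alpha_i, alpha_j)/(alpha_j, alpha_j); the resulting 3x3 Cartan matrix is
[[2, 0, -1], [0, 2, -1], [-1, -1, 2]].
All simple roots have the same length, so the diagram is simply laced. The associated Dynkin diagram is a chain of 3 nodes with single edges (A_3), so the type is A_3 (the algebra sl(4)).

A3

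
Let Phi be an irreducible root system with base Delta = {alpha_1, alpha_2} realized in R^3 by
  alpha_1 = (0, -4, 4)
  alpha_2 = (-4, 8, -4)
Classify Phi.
Compute the Cartan integers a_ij = 2(alpha_i, alpha_j)/(alpha_j, alpha_j); the resulting 2x2 Cartan matrix is
[[2, -1], [-3, 2]].
The roots have two lengths (squared-length ratio 3:1); the short ones are alpha_{1}. The associated Dynkin diagram is two nodes joined by a triple edge (G_2), so the type is G_2.

G_2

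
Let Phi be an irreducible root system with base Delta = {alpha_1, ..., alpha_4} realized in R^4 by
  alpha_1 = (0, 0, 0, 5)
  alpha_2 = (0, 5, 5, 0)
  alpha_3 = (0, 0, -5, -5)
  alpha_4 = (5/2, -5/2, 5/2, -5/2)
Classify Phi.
F_4

Compute the Cartan integers a_ij = 2(alpha_i, alpha_j)/(alpha_j, alpha_j); the resulting 4x4 Cartan matrix is
[[2, 0, -1, -1], [0, 2, -1, 0], [-2, -1, 2, 0], [-1, 0, 0, 2]].
The roots have two lengths (squared-length ratio 2:1); the short ones are alpha_{1,4}. The associated Dynkin diagram is a chain of 4 nodes with a double edge between the middle two (F_4), so the type is F_4.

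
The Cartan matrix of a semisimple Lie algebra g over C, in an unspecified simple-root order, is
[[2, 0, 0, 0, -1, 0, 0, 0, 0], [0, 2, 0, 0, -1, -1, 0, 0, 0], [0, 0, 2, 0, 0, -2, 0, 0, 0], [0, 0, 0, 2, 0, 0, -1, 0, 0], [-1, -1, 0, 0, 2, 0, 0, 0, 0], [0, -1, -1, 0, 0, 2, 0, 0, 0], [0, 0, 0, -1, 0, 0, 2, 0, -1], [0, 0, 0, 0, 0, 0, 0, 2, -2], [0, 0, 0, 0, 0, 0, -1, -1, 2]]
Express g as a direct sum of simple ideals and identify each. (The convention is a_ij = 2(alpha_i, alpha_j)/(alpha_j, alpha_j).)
The diagram associated to this matrix has two connected components: the simple roots {alpha_4, alpha_7, alpha_8, alpha_9} form a chain of 4 nodes with a double edge at one end; the terminal node there is the unique long simple root (C_4), and {alpha_1, alpha_2, alpha_3, alpha_5, alpha_6} form a chain of 5 nodes with a double edge at one end; the terminal node there is the unique long simple root (C_5). A semisimple Lie algebra decomposes uniquely as the direct sum of simple ideals, one per connected component of its Dynkin diagram, so g ≅ C_4 ⊕ C_5 (dimension 36 + 55 = 91).

C_4 (sp(8)) + C_5 (sp(10))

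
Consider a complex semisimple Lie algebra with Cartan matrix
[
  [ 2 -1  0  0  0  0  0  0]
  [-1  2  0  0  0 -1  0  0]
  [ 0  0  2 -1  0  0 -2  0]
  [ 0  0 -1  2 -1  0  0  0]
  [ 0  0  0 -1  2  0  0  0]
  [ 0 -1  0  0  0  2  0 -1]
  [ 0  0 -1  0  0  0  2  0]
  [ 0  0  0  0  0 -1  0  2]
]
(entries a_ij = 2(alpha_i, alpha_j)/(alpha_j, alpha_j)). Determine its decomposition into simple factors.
A_4 (sl(5)) ⊕ B_4 (so(9))

The diagram associated to this matrix has two connected components: the simple roots {alpha_1, alpha_2, alpha_6, alpha_8} form a chain of 4 nodes with single edges (A_4), and {alpha_3, alpha_4, alpha_5, alpha_7} form a chain of 4 nodes with a double edge at one end; the terminal node there is the unique short simple root (B_4). A semisimple Lie algebra decomposes uniquely as the direct sum of simple ideals, one per connected component of its Dynkin diagram, so g ≅ A_4 ⊕ B_4 (dimension 24 + 36 = 60).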